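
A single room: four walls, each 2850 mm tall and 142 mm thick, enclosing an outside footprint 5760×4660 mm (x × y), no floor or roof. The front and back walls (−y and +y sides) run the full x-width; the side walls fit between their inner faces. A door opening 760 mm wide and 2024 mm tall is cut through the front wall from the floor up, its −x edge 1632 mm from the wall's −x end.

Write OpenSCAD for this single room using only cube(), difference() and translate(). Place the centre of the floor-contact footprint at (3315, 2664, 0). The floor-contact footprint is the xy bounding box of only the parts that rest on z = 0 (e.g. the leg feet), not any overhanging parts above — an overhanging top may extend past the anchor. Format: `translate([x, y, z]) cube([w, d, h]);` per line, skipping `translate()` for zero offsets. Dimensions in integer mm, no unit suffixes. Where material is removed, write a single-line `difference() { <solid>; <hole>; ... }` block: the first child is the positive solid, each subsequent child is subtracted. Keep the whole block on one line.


difference() { translate([435, 334, 0]) cube([5760, 142, 2850]); translate([2067, 334, 0]) cube([760, 142, 2024]); }
translate([435, 4852, 0]) cube([5760, 142, 2850]);
translate([435, 476, 0]) cube([142, 4376, 2850]);
translate([6053, 476, 0]) cube([142, 4376, 2850]);


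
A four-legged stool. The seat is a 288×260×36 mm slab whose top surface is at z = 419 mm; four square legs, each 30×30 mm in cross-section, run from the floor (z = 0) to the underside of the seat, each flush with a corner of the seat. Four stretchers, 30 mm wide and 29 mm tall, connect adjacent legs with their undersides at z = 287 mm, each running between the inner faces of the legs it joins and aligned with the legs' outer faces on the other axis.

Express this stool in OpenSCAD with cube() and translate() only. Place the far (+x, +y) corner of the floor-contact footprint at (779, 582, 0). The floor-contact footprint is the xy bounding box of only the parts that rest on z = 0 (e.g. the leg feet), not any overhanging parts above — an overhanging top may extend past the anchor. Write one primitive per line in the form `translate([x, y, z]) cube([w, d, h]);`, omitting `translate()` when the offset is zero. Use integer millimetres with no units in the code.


translate([491, 322, 383]) cube([288, 260, 36]);
translate([491, 322, 0]) cube([30, 30, 383]);
translate([749, 322, 0]) cube([30, 30, 383]);
translate([491, 552, 0]) cube([30, 30, 383]);
translate([749, 552, 0]) cube([30, 30, 383]);
translate([521, 322, 287]) cube([228, 30, 29]);
translate([521, 552, 287]) cube([228, 30, 29]);
translate([491, 352, 287]) cube([30, 200, 29]);
translate([749, 352, 287]) cube([30, 200, 29]);


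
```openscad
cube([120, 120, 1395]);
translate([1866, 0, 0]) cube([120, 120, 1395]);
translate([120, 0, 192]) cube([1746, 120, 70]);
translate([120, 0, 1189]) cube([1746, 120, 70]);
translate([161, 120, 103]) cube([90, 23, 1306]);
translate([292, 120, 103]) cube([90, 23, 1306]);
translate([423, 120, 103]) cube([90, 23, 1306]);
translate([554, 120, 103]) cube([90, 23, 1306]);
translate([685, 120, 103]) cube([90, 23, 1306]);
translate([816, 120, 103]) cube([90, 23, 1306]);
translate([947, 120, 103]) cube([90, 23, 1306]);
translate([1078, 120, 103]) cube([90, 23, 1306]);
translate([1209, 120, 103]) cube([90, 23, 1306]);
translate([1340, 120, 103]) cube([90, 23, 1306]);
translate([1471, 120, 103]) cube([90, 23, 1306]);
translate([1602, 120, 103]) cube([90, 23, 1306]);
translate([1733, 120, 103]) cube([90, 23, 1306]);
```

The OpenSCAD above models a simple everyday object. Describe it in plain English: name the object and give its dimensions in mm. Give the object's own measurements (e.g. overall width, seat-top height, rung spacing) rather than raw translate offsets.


A fence section. Two 120×120 mm posts, 1395 mm tall, stand on the floor with a clear span of 1746 mm between their inner faces. Two horizontal rails of 120×70 mm section span the gap between the posts with their undersides at z = 192 mm and z = 1189 mm, flush with the posts' −y face. 13 pickets, each 90 mm wide, 23 mm thick and 1306 mm tall, are fixed to the +y face of the rails with their bottoms at z = 103 mm, spaced across the span with a 41 mm gap after the −x post and between neighbouring pickets, with 43 mm left before the +x post.


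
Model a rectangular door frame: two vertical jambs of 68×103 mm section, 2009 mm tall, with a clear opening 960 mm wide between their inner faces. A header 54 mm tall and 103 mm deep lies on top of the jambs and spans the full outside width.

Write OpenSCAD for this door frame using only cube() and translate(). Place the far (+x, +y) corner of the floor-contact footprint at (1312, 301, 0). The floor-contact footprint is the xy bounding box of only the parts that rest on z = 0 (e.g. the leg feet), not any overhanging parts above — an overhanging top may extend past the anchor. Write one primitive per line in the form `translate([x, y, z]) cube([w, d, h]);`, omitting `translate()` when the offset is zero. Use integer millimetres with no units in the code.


translate([216, 198, 0]) cube([68, 103, 2009]);
translate([1244, 198, 0]) cube([68, 103, 2009]);
translate([216, 198, 2009]) cube([1096, 103, 54]);


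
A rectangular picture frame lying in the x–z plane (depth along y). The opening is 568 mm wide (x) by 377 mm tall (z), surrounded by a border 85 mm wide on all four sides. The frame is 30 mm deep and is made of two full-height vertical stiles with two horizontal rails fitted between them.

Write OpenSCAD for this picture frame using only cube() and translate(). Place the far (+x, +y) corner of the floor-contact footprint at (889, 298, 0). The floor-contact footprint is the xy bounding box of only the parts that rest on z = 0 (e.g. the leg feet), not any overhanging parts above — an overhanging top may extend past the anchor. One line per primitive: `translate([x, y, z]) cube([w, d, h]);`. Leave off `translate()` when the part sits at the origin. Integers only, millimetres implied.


translate([151, 268, 0]) cube([85, 30, 547]);
translate([804, 268, 0]) cube([85, 30, 547]);
translate([236, 268, 0]) cube([568, 30, 85]);
translate([236, 268, 462]) cube([568, 30, 85]);


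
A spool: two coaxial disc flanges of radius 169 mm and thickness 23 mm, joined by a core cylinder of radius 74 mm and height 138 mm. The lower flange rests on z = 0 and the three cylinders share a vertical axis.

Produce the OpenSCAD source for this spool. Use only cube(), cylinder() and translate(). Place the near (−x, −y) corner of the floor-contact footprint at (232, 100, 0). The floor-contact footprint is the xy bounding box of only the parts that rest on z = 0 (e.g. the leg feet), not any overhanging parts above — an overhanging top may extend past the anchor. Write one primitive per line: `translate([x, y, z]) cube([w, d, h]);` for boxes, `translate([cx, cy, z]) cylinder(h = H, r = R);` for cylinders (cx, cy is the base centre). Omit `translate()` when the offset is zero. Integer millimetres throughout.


translate([401, 269, 0]) cylinder(h = 23, r = 169);
translate([401, 269, 23]) cylinder(h = 138, r = 74);
translate([401, 269, 161]) cylinder(h = 23, r = 169);


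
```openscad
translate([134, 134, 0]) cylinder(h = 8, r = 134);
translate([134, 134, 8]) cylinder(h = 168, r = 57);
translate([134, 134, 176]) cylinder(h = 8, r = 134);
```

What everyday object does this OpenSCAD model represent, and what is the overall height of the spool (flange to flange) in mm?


A spool. The overall height is 184 mm.

Three coaxial cylinders, large–small–large — a spool. Two 8 mm flanges and a 168 mm core give 8 + 168 + 8 = 184 mm.


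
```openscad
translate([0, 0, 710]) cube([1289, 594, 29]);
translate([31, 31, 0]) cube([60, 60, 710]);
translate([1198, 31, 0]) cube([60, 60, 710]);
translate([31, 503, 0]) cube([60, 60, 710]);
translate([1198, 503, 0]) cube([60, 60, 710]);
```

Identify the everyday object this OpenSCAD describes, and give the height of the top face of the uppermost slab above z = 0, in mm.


A table. The table height is 739 mm.

A 1289×594×29 slab sits at z = 710 on four 60 mm square posts — a table. The top surface is at 710 + 29 = 739 mm.


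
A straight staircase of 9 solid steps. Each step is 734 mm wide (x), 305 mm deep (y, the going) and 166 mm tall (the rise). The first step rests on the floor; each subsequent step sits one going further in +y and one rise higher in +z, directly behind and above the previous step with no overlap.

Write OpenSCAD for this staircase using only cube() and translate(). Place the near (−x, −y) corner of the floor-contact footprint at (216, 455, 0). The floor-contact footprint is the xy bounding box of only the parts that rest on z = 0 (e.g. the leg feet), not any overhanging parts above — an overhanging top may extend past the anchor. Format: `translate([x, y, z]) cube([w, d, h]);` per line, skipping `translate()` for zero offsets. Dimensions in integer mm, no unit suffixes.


translate([216, 455, 0]) cube([734, 305, 166]);
translate([216, 760, 166]) cube([734, 305, 166]);
translate([216, 1065, 332]) cube([734, 305, 166]);
translate([216, 1370, 498]) cube([734, 305, 166]);
translate([216, 1675, 664]) cube([734, 305, 166]);
translate([216, 1980, 830]) cube([734, 305, 166]);
translate([216, 2285, 996]) cube([734, 305, 166]);
translate([216, 2590, 1162]) cube([734, 305, 166]);
translate([216, 2895, 1328]) cube([734, 305, 166]);


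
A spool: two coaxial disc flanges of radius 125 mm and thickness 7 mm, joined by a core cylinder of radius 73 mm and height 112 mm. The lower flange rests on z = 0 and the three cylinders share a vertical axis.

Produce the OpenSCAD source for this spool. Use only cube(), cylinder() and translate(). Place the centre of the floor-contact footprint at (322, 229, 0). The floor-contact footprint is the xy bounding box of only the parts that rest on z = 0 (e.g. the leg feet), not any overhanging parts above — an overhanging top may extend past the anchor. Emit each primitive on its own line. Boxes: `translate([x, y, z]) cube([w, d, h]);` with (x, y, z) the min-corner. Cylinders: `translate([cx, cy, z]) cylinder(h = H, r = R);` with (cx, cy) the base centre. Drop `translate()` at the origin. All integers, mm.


translate([322, 229, 0]) cylinder(h = 7, r = 125);
translate([322, 229, 7]) cylinder(h = 112, r = 73);
translate([322, 229, 119]) cylinder(h = 7, r = 125);


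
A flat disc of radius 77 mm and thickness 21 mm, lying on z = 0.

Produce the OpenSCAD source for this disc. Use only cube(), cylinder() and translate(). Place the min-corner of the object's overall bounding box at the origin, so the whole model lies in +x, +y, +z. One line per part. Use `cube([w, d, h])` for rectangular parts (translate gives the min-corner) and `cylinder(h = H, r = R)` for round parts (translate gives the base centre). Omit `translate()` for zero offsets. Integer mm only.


translate([77, 77, 0]) cylinder(h = 21, r = 77);


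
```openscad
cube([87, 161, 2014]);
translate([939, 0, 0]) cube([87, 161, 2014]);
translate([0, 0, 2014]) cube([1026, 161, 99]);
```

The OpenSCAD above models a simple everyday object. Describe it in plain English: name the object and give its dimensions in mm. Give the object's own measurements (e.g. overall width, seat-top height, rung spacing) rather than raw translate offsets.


A door frame. The clear opening is 852 mm wide and 2014 mm high. Two 87 mm wide jambs, 161 mm deep, stand either side of the opening from the floor to the top of the opening. A 99 mm thick head sits across the top of both jambs, spanning the full outside width of the frame.


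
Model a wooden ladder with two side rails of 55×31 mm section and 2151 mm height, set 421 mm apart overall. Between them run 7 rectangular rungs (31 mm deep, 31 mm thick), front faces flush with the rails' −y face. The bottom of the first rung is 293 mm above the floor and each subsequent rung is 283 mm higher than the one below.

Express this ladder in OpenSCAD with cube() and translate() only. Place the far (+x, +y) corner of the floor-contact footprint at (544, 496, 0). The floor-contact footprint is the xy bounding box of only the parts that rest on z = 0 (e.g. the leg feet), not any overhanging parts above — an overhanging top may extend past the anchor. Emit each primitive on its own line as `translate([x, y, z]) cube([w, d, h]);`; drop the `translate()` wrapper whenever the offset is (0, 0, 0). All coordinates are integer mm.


translate([123, 465, 0]) cube([55, 31, 2151]);
translate([489, 465, 0]) cube([55, 31, 2151]);
translate([178, 465, 293]) cube([311, 31, 31]);
translate([178, 465, 576]) cube([311, 31, 31]);
translate([178, 465, 859]) cube([311, 31, 31]);
translate([178, 465, 1142]) cube([311, 31, 31]);
translate([178, 465, 1425]) cube([311, 31, 31]);
translate([178, 465, 1708]) cube([311, 31, 31]);
translate([178, 465, 1991]) cube([311, 31, 31]);


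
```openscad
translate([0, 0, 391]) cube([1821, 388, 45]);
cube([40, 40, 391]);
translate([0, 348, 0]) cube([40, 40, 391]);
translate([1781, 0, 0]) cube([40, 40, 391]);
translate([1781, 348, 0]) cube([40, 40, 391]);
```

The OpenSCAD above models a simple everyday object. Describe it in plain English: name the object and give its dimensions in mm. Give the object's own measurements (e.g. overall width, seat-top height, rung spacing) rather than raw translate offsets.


A bench: a 1821×388 mm seat slab, 45 mm thick, top at z = 436 mm, on four 40×40 mm square legs flush with the seat corners and standing on z = 0.


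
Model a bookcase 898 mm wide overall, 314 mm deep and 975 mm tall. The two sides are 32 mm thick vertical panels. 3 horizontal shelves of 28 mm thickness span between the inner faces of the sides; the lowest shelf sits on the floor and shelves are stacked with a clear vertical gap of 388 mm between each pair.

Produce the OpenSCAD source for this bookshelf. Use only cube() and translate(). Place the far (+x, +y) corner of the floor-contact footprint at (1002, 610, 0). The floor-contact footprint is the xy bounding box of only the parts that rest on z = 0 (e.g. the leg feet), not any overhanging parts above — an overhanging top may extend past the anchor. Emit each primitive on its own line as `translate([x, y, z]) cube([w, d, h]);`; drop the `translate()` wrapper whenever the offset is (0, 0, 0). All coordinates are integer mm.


translate([104, 296, 0]) cube([32, 314, 975]);
translate([970, 296, 0]) cube([32, 314, 975]);
translate([136, 296, 0]) cube([834, 314, 28]);
translate([136, 296, 416]) cube([834, 314, 28]);
translate([136, 296, 832]) cube([834, 314, 28]);


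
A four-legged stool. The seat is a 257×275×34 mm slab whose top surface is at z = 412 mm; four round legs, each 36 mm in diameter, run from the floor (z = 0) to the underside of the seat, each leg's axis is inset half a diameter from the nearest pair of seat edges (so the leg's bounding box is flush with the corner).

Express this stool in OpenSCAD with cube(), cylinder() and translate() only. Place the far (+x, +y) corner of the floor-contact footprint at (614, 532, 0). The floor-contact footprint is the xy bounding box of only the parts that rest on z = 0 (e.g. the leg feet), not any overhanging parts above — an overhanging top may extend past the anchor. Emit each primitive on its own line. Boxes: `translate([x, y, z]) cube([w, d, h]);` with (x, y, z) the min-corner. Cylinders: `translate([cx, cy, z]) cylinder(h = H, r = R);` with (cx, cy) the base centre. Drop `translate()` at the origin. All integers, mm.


translate([357, 257, 378]) cube([257, 275, 34]);
translate([375, 275, 0]) cylinder(h = 378, r = 18);
translate([596, 275, 0]) cylinder(h = 378, r = 18);
translate([375, 514, 0]) cylinder(h = 378, r = 18);
translate([596, 514, 0]) cylinder(h = 378, r = 18);


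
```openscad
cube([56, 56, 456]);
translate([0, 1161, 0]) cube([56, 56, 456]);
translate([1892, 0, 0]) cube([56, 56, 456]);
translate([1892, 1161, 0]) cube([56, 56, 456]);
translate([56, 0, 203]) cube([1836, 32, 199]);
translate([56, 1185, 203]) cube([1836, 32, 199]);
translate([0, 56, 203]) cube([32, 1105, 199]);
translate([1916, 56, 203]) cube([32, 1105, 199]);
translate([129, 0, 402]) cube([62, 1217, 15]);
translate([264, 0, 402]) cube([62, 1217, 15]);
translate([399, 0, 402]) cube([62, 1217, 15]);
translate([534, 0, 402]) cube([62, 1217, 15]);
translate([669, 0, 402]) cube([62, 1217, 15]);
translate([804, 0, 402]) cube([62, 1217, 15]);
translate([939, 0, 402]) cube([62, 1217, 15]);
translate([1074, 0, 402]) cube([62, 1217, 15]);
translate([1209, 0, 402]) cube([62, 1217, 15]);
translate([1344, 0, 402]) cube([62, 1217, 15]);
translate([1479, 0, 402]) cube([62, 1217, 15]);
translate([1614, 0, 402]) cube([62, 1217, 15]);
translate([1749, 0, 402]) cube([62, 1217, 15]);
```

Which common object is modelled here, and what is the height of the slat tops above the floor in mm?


A bed frame. The slat-top height is 417 mm.

Four posts, four rails, and a row of slats — a bed frame. Slats sit on the rails at z = 203 + 199 = 402; with slat thickness 15, the top is 417 mm.


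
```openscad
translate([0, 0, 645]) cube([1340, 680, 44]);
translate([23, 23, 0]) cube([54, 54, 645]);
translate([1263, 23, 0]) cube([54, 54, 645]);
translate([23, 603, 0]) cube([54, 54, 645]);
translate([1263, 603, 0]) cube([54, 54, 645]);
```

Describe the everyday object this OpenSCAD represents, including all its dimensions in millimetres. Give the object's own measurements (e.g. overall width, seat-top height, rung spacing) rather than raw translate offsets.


A rectangular dining table. The top is 1340×680×44 mm with its upper surface at z = 689 mm. It stands on four 54×54 mm square legs, each inset 23 mm from the nearest pair of top edges, running from the floor to the underside of the top.


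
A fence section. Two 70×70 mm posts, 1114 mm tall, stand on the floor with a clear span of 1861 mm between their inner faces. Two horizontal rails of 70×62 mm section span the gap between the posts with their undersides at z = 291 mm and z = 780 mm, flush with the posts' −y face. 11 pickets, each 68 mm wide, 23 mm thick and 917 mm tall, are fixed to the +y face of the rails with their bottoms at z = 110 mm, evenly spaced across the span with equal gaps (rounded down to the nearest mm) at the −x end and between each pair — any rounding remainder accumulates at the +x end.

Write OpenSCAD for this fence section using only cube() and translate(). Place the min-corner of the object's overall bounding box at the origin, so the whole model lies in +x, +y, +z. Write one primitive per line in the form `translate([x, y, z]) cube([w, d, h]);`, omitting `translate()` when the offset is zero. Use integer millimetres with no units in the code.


cube([70, 70, 1114]);
translate([1931, 0, 0]) cube([70, 70, 1114]);
translate([70, 0, 291]) cube([1861, 70, 62]);
translate([70, 0, 780]) cube([1861, 70, 62]);
translate([162, 70, 110]) cube([68, 23, 917]);
translate([322, 70, 110]) cube([68, 23, 917]);
translate([482, 70, 110]) cube([68, 23, 917]);
translate([642, 70, 110]) cube([68, 23, 917]);
translate([802, 70, 110]) cube([68, 23, 917]);
translate([962, 70, 110]) cube([68, 23, 917]);
translate([1122, 70, 110]) cube([68, 23, 917]);
translate([1282, 70, 110]) cube([68, 23, 917]);
translate([1442, 70, 110]) cube([68, 23, 917]);
translate([1602, 70, 110]) cube([68, 23, 917]);
translate([1762, 70, 110]) cube([68, 23, 917]);


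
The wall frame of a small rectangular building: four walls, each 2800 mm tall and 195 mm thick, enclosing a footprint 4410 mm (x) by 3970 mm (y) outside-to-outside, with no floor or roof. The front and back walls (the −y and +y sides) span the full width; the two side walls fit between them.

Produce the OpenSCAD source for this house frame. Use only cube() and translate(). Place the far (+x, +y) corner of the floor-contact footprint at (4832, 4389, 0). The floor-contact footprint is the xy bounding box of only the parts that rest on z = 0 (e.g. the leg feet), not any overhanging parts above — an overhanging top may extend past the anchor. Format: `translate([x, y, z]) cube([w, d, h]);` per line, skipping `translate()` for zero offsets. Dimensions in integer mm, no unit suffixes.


translate([422, 419, 0]) cube([4410, 195, 2800]);
translate([422, 4194, 0]) cube([4410, 195, 2800]);
translate([422, 614, 0]) cube([195, 3580, 2800]);
translate([4637, 614, 0]) cube([195, 3580, 2800]);


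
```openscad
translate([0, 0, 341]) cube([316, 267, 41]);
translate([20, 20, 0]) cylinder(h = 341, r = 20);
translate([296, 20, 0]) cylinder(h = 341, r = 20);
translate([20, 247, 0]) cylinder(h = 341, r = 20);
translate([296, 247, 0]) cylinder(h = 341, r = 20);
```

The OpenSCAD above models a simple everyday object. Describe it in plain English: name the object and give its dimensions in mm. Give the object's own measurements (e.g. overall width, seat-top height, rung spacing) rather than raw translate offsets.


A simple wooden stool: a rectangular seat 316 mm (x) by 267 mm (y), 41 mm thick, top face at z = 382 mm, on four round legs, each 40 mm in diameter. The legs rest on z = 0, each leg's axis is inset half a diameter from the nearest pair of seat edges (so the leg's bounding box is flush with the corner).


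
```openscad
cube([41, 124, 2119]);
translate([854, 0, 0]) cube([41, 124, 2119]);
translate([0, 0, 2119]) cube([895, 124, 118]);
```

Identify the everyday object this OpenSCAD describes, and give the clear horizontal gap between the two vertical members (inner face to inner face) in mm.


A door frame. The clear opening width is 813 mm.

Two 2119 mm tall posts with a header on top — a door frame. The left jamb is 41 mm wide at x = 0; the right jamb starts at x = 854. The clear opening is 854 − 41 = 813 mm.


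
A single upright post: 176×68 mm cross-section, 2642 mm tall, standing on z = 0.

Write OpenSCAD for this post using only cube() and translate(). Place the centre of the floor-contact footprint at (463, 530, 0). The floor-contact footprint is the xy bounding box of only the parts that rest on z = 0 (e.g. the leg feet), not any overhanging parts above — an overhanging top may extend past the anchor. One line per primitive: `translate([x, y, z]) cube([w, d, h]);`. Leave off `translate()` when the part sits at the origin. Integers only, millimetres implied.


translate([375, 496, 0]) cube([176, 68, 2642]);


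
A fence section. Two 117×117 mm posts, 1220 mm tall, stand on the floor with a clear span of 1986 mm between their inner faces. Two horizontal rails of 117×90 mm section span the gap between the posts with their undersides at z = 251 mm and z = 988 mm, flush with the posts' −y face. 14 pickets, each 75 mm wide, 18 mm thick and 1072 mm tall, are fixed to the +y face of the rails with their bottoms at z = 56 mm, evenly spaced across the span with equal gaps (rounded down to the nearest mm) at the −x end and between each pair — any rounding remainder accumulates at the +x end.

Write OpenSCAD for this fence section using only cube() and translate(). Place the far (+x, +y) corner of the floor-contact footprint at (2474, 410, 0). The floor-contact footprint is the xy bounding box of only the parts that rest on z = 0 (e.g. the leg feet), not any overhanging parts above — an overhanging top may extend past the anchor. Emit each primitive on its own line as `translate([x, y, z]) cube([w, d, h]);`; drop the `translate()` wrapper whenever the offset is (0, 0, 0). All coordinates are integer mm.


translate([254, 293, 0]) cube([117, 117, 1220]);
translate([2357, 293, 0]) cube([117, 117, 1220]);
translate([371, 293, 251]) cube([1986, 117, 90]);
translate([371, 293, 988]) cube([1986, 117, 90]);
translate([433, 410, 56]) cube([75, 18, 1072]);
translate([570, 410, 56]) cube([75, 18, 1072]);
translate([707, 410, 56]) cube([75, 18, 1072]);
translate([844, 410, 56]) cube([75, 18, 1072]);
translate([981, 410, 56]) cube([75, 18, 1072]);
translate([1118, 410, 56]) cube([75, 18, 1072]);
translate([1255, 410, 56]) cube([75, 18, 1072]);
translate([1392, 410, 56]) cube([75, 18, 1072]);
translate([1529, 410, 56]) cube([75, 18, 1072]);
translate([1666, 410, 56]) cube([75, 18, 1072]);
translate([1803, 410, 56]) cube([75, 18, 1072]);
translate([1940, 410, 56]) cube([75, 18, 1072]);
translate([2077, 410, 56]) cube([75, 18, 1072]);
translate([2214, 410, 56]) cube([75, 18, 1072]);


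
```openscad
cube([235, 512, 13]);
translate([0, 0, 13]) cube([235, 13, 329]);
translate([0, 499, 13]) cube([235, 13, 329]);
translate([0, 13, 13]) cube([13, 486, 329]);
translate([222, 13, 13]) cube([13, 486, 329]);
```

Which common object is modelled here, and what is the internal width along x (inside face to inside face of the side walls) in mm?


An open box. The internal width is 209 mm.

A 235×512 base slab with four walls standing on it — an open box. The base is 235 mm wide and the walls are 13 mm thick, so the internal width is 235 − 2 × 13 = 209 mm.


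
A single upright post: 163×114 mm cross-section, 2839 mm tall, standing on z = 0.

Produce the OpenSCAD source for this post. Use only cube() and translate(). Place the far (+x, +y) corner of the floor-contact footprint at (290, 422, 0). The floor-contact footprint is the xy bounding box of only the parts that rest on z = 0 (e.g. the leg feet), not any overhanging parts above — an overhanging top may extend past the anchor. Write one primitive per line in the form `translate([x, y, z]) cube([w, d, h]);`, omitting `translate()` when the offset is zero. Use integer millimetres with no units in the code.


translate([127, 308, 0]) cube([163, 114, 2839]);


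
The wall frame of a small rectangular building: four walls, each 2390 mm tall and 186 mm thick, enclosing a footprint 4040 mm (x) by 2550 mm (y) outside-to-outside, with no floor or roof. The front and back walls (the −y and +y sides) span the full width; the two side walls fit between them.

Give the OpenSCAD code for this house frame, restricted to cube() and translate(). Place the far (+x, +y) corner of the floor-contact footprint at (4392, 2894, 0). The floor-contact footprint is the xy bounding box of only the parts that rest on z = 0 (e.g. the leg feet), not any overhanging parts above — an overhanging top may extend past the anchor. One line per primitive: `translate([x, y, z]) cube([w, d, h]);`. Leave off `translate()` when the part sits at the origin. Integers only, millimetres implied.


translate([352, 344, 0]) cube([4040, 186, 2390]);
translate([352, 2708, 0]) cube([4040, 186, 2390]);
translate([352, 530, 0]) cube([186, 2178, 2390]);
translate([4206, 530, 0]) cube([186, 2178, 2390]);


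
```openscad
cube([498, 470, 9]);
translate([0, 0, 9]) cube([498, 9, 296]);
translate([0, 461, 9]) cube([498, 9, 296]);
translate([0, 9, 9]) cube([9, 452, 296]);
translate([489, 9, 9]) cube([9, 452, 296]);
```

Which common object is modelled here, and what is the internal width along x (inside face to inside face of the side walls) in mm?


An open box. The internal width is 480 mm.

A 498×470 base slab with four walls standing on it — an open box. The base is 498 mm wide and the walls are 9 mm thick, so the internal width is 498 − 2 × 9 = 480 mm.


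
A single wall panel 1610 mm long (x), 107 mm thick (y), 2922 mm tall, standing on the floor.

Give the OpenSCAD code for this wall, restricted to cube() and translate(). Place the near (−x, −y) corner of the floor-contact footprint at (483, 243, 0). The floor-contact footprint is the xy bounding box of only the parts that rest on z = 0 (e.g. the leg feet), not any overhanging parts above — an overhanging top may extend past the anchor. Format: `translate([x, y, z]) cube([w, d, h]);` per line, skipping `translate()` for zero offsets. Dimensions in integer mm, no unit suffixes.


translate([483, 243, 0]) cube([1610, 107, 2922]);


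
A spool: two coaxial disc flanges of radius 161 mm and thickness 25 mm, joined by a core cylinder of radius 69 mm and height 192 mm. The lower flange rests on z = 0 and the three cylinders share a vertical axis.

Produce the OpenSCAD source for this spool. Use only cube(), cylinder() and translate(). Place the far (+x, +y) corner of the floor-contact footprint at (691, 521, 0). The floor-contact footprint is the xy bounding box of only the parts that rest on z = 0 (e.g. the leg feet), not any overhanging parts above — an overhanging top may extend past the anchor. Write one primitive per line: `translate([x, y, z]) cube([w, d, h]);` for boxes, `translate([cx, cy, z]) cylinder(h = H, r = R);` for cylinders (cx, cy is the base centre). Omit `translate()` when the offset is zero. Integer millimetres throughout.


translate([530, 360, 0]) cylinder(h = 25, r = 161);
translate([530, 360, 25]) cylinder(h = 192, r = 69);
translate([530, 360, 217]) cylinder(h = 25, r = 161);


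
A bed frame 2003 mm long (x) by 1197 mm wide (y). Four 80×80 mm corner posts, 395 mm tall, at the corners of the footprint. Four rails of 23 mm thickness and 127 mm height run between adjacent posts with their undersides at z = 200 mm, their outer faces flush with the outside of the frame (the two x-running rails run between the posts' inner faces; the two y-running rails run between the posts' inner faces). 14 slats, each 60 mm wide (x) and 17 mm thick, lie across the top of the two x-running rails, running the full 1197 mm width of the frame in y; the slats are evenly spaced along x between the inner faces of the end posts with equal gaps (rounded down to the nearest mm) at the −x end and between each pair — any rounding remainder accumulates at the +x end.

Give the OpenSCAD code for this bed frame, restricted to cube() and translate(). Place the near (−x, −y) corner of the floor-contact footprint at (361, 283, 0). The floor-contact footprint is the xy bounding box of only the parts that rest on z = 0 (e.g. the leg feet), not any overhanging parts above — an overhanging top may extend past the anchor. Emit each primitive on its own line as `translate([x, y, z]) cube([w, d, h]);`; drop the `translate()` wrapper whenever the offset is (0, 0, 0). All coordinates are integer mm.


translate([361, 283, 0]) cube([80, 80, 395]);
translate([361, 1400, 0]) cube([80, 80, 395]);
translate([2284, 283, 0]) cube([80, 80, 395]);
translate([2284, 1400, 0]) cube([80, 80, 395]);
translate([441, 283, 200]) cube([1843, 23, 127]);
translate([441, 1457, 200]) cube([1843, 23, 127]);
translate([361, 363, 200]) cube([23, 1037, 127]);
translate([2341, 363, 200]) cube([23, 1037, 127]);
translate([507, 283, 327]) cube([60, 1197, 17]);
translate([633, 283, 327]) cube([60, 1197, 17]);
translate([759, 283, 327]) cube([60, 1197, 17]);
translate([885, 283, 327]) cube([60, 1197, 17]);
translate([1011, 283, 327]) cube([60, 1197, 17]);
translate([1137, 283, 327]) cube([60, 1197, 17]);
translate([1263, 283, 327]) cube([60, 1197, 17]);
translate([1389, 283, 327]) cube([60, 1197, 17]);
translate([1515, 283, 327]) cube([60, 1197, 17]);
translate([1641, 283, 327]) cube([60, 1197, 17]);
translate([1767, 283, 327]) cube([60, 1197, 17]);
translate([1893, 283, 327]) cube([60, 1197, 17]);
translate([2019, 283, 327]) cube([60, 1197, 17]);
translate([2145, 283, 327]) cube([60, 1197, 17]);


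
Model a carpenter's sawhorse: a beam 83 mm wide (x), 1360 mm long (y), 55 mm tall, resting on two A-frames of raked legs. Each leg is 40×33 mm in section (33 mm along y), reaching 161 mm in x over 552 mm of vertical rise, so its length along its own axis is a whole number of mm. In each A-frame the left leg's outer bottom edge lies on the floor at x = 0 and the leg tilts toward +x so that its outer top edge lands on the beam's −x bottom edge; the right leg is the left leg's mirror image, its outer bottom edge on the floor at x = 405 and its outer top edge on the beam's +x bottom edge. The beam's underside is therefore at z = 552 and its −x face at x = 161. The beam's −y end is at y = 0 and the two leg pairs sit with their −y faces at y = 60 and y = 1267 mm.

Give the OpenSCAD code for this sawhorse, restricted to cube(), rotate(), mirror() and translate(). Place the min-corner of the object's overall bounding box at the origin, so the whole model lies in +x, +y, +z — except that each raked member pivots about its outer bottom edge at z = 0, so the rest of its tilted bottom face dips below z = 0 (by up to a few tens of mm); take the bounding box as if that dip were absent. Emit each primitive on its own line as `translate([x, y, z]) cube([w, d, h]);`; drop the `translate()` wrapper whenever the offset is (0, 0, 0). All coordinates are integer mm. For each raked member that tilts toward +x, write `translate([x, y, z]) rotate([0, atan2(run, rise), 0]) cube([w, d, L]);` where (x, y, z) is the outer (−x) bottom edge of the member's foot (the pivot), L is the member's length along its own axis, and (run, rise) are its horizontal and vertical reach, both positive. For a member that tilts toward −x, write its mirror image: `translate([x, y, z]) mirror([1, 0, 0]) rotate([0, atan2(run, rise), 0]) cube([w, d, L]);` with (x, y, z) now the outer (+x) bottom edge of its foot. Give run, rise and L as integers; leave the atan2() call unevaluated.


translate([161, 0, 552]) cube([83, 1360, 55]);
translate([0, 60, 0]) rotate([0, atan2(161, 552), 0]) cube([40, 33, 575]);
translate([405, 60, 0]) mirror([1, 0, 0]) rotate([0, atan2(161, 552), 0]) cube([40, 33, 575]);
translate([0, 1267, 0]) rotate([0, atan2(161, 552), 0]) cube([40, 33, 575]);
translate([405, 1267, 0]) mirror([1, 0, 0]) rotate([0, atan2(161, 552), 0]) cube([40, 33, 575]);


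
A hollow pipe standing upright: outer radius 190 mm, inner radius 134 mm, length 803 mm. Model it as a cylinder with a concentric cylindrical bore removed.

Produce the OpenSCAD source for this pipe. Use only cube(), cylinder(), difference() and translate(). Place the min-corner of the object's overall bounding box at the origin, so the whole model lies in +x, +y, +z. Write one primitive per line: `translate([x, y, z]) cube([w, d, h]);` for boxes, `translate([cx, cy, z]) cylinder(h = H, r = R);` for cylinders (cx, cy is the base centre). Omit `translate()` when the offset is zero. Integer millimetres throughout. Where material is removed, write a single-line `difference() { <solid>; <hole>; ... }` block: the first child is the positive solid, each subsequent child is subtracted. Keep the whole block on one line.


difference() { translate([190, 190, 0]) cylinder(h = 803, r = 190); translate([190, 190, 0]) cylinder(h = 803, r = 134); }


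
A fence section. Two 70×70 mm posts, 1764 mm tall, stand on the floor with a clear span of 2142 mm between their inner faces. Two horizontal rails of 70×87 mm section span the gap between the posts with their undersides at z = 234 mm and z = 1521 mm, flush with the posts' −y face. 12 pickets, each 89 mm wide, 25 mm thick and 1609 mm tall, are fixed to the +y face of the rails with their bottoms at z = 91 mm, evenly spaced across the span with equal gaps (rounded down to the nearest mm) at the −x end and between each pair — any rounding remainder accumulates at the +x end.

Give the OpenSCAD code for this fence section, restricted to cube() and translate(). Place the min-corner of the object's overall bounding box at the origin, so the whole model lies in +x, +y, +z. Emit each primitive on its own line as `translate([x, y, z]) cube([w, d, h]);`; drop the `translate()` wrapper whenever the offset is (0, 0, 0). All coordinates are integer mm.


cube([70, 70, 1764]);
translate([2212, 0, 0]) cube([70, 70, 1764]);
translate([70, 0, 234]) cube([2142, 70, 87]);
translate([70, 0, 1521]) cube([2142, 70, 87]);
translate([152, 70, 91]) cube([89, 25, 1609]);
translate([323, 70, 91]) cube([89, 25, 1609]);
translate([494, 70, 91]) cube([89, 25, 1609]);
translate([665, 70, 91]) cube([89, 25, 1609]);
translate([836, 70, 91]) cube([89, 25, 1609]);
translate([1007, 70, 91]) cube([89, 25, 1609]);
translate([1178, 70, 91]) cube([89, 25, 1609]);
translate([1349, 70, 91]) cube([89, 25, 1609]);
translate([1520, 70, 91]) cube([89, 25, 1609]);
translate([1691, 70, 91]) cube([89, 25, 1609]);
translate([1862, 70, 91]) cube([89, 25, 1609]);
translate([2033, 70, 91]) cube([89, 25, 1609]);


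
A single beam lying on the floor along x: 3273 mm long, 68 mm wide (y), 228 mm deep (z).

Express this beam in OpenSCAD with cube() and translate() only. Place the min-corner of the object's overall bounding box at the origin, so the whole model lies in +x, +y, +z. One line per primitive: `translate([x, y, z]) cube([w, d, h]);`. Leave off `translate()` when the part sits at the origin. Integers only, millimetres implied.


cube([3273, 68, 228]);


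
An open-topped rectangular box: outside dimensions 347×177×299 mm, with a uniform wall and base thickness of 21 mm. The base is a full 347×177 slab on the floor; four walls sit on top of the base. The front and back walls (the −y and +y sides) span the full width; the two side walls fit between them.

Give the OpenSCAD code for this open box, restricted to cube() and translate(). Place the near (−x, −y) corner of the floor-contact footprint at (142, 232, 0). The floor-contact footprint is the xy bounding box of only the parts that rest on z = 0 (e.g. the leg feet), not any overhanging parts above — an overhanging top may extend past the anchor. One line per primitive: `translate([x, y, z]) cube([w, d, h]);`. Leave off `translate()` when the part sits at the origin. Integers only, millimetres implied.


translate([142, 232, 0]) cube([347, 177, 21]);
translate([142, 232, 21]) cube([347, 21, 278]);
translate([142, 388, 21]) cube([347, 21, 278]);
translate([142, 253, 21]) cube([21, 135, 278]);
translate([468, 253, 21]) cube([21, 135, 278]);


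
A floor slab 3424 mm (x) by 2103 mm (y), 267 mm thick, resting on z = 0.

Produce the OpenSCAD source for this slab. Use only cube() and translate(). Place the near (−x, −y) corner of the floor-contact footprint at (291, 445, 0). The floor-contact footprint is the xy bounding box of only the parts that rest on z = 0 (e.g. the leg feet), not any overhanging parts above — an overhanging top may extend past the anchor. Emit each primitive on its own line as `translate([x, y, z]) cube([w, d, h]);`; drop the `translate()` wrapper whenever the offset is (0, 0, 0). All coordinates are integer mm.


translate([291, 445, 0]) cube([3424, 2103, 267]);


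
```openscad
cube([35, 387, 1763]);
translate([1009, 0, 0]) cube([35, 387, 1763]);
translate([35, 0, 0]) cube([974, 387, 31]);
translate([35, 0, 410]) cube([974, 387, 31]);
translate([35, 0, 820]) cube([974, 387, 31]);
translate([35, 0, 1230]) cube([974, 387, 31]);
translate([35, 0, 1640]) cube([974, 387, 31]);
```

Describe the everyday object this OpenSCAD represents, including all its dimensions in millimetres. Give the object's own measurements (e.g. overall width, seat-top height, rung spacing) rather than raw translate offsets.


An open bookshelf. Two side panels, each 35 mm thick, 387 mm deep and 1763 mm tall, stand 1044 mm apart (outside-to-outside). Between them sit 5 shelves, each 31 mm thick and 387 mm deep, spanning the full gap between the sides. The bottom shelf rests on the floor (its underside at z = 0) and the clear gap between one shelf's top and the next shelf's underside is 379 mm.


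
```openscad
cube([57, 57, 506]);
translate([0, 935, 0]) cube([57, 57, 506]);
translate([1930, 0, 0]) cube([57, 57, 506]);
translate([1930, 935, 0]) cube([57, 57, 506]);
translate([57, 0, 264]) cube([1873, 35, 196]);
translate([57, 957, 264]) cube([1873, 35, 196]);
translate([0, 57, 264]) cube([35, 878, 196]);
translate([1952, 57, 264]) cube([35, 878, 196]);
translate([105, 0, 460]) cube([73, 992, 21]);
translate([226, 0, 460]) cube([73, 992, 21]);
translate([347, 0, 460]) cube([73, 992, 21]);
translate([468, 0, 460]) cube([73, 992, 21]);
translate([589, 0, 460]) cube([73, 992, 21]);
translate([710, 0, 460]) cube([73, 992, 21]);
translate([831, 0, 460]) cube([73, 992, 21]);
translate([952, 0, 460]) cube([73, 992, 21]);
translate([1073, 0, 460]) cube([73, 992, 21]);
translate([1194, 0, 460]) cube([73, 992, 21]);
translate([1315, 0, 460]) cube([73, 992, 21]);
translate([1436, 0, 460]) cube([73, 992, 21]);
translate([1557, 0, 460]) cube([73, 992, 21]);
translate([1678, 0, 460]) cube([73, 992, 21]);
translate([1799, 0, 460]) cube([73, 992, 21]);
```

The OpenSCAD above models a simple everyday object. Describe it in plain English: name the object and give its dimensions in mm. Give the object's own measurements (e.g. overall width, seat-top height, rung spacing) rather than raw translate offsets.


A bed frame 1987 mm long (x) by 992 mm wide (y). Four 57×57 mm corner posts, 506 mm tall, at the corners of the footprint. Four rails of 35 mm thickness and 196 mm height run between adjacent posts with their undersides at z = 264 mm, their outer faces flush with the outside of the frame (the two x-running rails run between the posts' inner faces; the two y-running rails run between the posts' inner faces). 15 slats, each 73 mm wide (x) and 21 mm thick, lie across the top of the two x-running rails, running the full 992 mm width of the frame in y; along x they sit between the end posts with a 48 mm gap after the −x posts and between neighbouring slats, leaving 58 mm before the +x posts.
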